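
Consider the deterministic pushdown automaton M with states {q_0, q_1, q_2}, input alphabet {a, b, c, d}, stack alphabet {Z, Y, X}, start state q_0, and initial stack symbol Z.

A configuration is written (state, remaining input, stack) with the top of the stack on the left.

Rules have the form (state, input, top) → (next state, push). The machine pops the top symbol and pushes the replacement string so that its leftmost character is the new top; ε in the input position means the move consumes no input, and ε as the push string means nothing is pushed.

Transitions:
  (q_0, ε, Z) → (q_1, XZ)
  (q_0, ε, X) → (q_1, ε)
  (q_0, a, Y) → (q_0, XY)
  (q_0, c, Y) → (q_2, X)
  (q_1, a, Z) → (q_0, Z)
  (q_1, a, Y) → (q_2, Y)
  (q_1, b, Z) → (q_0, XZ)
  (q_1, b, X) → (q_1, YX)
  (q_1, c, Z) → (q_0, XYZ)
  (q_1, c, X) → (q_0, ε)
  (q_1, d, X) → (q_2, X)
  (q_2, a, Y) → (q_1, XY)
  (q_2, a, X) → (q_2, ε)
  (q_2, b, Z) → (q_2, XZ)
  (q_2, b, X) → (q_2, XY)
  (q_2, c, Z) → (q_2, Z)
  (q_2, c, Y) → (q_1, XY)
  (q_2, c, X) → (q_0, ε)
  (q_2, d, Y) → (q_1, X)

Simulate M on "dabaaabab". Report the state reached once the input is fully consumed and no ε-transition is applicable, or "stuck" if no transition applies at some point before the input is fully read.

(q_0, dabaaabab, Z) ⊢ (q_1, dabaaabab, XZ) ⊢ (q_2, abaaabab, XZ) ⊢ (q_2, baaabab, Z) ⊢ (q_2, aaabab, XZ) ⊢ (q_2, aabab, Z)
No transition for (q_2, a, top Z); M blocks with input aabab remaining.

stuck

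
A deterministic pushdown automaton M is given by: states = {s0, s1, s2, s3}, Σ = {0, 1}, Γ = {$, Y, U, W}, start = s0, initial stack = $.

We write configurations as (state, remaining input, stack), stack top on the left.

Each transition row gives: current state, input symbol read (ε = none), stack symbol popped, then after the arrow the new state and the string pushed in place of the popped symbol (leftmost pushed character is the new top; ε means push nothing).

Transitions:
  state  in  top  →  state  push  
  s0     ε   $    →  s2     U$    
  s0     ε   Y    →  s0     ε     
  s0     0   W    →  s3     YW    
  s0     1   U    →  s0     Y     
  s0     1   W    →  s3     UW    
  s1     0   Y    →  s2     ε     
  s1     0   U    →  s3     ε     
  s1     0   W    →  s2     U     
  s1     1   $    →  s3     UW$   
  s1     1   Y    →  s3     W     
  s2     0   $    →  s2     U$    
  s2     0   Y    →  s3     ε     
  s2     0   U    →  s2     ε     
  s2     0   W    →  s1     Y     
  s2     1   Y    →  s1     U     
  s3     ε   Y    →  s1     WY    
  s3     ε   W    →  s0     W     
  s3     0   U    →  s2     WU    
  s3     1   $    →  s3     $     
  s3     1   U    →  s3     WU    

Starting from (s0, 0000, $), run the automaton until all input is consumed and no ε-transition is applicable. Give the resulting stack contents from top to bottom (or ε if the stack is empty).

U$

(s0, 0000, $)
  ε-move, top $: go to s2, push U$ → (s2, 0000, U$)
  read 0, top U: go to s2, push ε → (s2, 000, $)
  read 0, top $: go to s2, push U$ → (s2, 00, U$)
  read 0, top U: go to s2, push ε → (s2, 0, $)
  read 0, top $: go to s2, push U$ → (s2, ε, U$)
All input consumed in state s2 with stack U$.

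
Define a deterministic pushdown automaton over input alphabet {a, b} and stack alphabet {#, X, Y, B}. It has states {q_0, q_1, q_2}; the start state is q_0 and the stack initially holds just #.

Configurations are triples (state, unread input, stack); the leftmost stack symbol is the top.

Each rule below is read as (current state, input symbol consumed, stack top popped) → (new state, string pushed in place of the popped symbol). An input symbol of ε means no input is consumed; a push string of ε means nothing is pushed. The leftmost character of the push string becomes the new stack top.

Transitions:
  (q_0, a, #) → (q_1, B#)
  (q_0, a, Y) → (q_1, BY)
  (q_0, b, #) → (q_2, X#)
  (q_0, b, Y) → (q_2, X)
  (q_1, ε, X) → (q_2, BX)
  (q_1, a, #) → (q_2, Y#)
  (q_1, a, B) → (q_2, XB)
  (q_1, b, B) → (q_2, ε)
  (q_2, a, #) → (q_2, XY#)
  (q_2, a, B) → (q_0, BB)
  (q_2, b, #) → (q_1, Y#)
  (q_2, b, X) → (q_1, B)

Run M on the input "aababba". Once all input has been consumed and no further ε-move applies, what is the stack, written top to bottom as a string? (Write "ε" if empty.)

BBB#

(q_0, aababba, #)
  read a, top #: go to q_1, push B# → (q_1, ababba, B#)
  read a, top B: go to q_2, push XB → (q_2, babba, XB#)
  read b, top X: go to q_1, push B → (q_1, abba, BB#)
  read a, top B: go to q_2, push XB → (q_2, bba, XBB#)
  read b, top X: go to q_1, push B → (q_1, ba, BBB#)
  read b, top B: go to q_2, push ε → (q_2, a, BB#)
  read a, top B: go to q_0, push BB → (q_0, ε, BBB#)
All input consumed in state q_0 with stack BBB#.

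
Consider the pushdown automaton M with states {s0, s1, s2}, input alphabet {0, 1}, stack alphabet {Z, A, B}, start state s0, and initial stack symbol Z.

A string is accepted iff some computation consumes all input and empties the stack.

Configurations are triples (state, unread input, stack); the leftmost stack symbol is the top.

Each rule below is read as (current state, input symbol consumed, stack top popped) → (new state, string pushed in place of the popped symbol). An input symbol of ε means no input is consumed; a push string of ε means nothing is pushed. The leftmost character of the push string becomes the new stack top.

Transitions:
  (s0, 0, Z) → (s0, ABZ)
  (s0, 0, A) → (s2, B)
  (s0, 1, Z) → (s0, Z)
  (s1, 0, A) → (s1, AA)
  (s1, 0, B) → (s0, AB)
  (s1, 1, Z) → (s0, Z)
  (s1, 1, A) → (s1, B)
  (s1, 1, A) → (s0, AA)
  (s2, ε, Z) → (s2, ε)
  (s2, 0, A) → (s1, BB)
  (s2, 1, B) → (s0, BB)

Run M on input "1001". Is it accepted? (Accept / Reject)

No computation consumes all input and empties the stack.

Reject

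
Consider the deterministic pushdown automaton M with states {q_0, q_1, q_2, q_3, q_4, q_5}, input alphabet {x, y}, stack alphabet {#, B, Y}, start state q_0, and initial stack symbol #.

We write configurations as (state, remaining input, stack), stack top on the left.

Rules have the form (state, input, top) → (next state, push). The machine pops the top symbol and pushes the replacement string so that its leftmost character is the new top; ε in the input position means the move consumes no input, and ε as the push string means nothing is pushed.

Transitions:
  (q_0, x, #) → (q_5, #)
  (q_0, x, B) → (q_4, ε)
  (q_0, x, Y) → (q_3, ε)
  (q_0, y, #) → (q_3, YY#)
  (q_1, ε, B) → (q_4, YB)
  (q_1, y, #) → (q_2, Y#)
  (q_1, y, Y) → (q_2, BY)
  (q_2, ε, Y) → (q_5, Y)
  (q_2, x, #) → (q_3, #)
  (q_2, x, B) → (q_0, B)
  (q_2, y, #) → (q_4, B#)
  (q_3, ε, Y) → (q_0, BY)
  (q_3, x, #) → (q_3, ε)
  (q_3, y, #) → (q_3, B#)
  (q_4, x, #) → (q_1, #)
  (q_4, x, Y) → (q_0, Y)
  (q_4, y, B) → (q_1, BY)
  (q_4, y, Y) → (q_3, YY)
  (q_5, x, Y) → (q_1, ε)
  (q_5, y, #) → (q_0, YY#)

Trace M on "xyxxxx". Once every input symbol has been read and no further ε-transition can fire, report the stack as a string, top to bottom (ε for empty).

(q_0, xyxxxx, #)
  read x, top #: go to q_5, push # → (q_5, yxxxx, #)
  read y, top #: go to q_0, push YY# → (q_0, xxxx, YY#)
  read x, top Y: go to q_3, push ε → (q_3, xxx, Y#)
  ε-move, top Y: go to q_0, push BY → (q_0, xxx, BY#)
  read x, top B: go to q_4, push ε → (q_4, xx, Y#)
  read x, top Y: go to q_0, push Y → (q_0, x, Y#)
  read x, top Y: go to q_3, push ε → (q_3, ε, #)
All input consumed in state q_3 with stack #.

#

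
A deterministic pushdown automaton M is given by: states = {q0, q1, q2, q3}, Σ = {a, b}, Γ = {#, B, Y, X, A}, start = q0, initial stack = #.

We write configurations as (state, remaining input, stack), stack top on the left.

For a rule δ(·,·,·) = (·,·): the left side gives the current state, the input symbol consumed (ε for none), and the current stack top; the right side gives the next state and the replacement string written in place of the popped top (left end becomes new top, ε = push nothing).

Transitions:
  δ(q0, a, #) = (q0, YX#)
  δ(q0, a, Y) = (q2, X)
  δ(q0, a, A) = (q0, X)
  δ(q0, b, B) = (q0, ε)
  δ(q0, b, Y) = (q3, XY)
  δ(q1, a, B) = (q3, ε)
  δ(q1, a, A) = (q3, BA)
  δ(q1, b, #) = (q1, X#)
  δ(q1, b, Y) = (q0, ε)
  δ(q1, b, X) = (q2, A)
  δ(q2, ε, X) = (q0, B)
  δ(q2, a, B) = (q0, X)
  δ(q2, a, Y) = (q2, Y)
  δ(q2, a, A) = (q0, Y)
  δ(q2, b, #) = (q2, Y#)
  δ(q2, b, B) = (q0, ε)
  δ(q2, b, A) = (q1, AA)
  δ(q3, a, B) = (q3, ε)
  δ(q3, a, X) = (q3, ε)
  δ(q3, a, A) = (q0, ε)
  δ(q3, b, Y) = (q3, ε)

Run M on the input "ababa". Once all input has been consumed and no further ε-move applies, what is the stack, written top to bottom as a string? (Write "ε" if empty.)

#

(q0, ababa, #)
  read a, top #: go to q0, push YX# → (q0, baba, YX#)
  read b, top Y: go to q3, push XY → (q3, aba, XYX#)
  read a, top X: go to q3, push ε → (q3, ba, YX#)
  read b, top Y: go to q3, push ε → (q3, a, X#)
  read a, top X: go to q3, push ε → (q3, ε, #)
All input consumed in state q3 with stack #.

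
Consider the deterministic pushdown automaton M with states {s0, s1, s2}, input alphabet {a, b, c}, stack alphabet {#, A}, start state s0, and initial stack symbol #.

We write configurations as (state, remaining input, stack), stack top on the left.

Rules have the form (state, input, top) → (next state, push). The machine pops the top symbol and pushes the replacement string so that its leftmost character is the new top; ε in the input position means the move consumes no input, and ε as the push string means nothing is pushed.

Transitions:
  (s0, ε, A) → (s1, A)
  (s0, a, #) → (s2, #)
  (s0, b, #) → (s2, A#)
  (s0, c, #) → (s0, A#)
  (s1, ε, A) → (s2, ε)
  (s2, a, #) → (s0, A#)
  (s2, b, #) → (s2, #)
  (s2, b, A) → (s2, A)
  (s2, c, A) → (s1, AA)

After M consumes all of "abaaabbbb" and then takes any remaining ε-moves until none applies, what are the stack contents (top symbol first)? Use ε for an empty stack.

(s0, abaaabbbb, #) ⊢ (s2, baaabbbb, #) ⊢ (s2, aaabbbb, #) ⊢ (s0, aabbbb, A#) ⊢ (s1, aabbbb, A#) ⊢ (s2, aabbbb, #) ⊢ (s0, abbbb, A#) ⊢ (s1, abbbb, A#) ⊢ (s2, abbbb, #) ⊢ (s0, bbbb, A#) ⊢ (s1, bbbb, A#) ⊢ (s2, bbbb, #) ⊢ (s2, bbb, #) ⊢ (s2, bb, #) ⊢ (s2, b, #) ⊢ (s2, ε, #)
All input consumed in state s2 with stack #.

#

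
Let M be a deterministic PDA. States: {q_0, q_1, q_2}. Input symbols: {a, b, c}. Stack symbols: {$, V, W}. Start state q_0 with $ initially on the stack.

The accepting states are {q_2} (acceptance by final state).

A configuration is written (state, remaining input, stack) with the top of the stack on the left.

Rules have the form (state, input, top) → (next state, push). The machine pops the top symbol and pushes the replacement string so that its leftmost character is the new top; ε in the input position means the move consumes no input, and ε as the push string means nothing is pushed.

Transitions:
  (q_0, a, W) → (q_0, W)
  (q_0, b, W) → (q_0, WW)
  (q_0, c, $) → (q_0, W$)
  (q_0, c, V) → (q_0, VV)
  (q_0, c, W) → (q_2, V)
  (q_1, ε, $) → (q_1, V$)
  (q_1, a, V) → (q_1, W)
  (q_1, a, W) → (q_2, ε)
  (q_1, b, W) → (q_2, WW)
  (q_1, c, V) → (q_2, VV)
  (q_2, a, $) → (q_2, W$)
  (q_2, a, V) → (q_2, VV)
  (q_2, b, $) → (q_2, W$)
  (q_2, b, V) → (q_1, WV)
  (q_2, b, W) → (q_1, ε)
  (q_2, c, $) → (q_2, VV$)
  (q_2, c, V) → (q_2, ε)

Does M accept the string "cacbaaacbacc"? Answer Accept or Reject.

(q_0, cacbaaacbacc, $)
  read c, top $: go to q_0, push W$ → (q_0, acbaaacbacc, W$)
  read a, top W: go to q_0, push W → (q_0, cbaaacbacc, W$)
  read c, top W: go to q_2, push V → (q_2, baaacbacc, V$)
  read b, top V: go to q_1, push WV → (q_1, aaacbacc, WV$)
  read a, top W: go to q_2, push ε → (q_2, aacbacc, V$)
  read a, top V: go to q_2, push VV → (q_2, acbacc, VV$)
  read a, top V: go to q_2, push VV → (q_2, cbacc, VVV$)
  read c, top V: go to q_2, push ε → (q_2, bacc, VV$)
  read b, top V: go to q_1, push WV → (q_1, acc, WVV$)
  read a, top W: go to q_2, push ε → (q_2, cc, VV$)
  read c, top V: go to q_2, push ε → (q_2, c, V$)
  read c, top V: go to q_2, push ε → (q_2, ε, $)
All input consumed; state q_2 ∈ F.

Accept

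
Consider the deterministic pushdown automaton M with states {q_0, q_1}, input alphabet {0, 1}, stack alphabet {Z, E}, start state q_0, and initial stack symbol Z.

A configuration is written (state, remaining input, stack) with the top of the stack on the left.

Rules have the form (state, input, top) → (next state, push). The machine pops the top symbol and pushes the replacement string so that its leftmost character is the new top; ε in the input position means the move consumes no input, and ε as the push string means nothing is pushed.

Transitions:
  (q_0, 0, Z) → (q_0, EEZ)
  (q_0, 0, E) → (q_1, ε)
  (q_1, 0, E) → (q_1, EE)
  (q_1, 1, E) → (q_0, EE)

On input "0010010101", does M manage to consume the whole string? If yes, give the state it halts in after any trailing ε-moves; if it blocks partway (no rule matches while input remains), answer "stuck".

(q_0, 0010010101, Z)
  read 0, top Z: go to q_0, push EEZ → (q_0, 010010101, EEZ)
  read 0, top E: go to q_1, push ε → (q_1, 10010101, EZ)
  read 1, top E: go to q_0, push EE → (q_0, 0010101, EEZ)
  read 0, top E: go to q_1, push ε → (q_1, 010101, EZ)
  read 0, top E: go to q_1, push EE → (q_1, 10101, EEZ)
  read 1, top E: go to q_0, push EE → (q_0, 0101, EEEZ)
  read 0, top E: go to q_1, push ε → (q_1, 101, EEZ)
  read 1, top E: go to q_0, push EE → (q_0, 01, EEEZ)
  read 0, top E: go to q_1, push ε → (q_1, 1, EEZ)
  read 1, top E: go to q_0, push EE → (q_0, ε, EEEZ)
All input consumed; M is in state q_0.

q_0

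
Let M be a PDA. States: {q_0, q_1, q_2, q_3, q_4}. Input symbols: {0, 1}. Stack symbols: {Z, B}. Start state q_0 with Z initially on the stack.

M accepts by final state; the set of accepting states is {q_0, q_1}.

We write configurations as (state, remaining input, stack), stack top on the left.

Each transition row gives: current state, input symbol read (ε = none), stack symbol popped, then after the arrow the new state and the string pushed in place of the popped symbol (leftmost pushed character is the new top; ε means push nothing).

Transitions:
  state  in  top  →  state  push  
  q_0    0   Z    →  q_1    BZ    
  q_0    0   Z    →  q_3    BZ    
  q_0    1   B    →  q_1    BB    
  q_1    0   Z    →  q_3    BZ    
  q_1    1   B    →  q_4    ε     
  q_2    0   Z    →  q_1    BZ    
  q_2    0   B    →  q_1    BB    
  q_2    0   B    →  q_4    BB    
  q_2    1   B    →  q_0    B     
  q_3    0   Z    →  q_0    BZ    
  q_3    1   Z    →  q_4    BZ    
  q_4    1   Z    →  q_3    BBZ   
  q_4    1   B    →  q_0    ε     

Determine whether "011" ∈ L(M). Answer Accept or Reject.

Reject

No computation consumes all input and reaches a final state.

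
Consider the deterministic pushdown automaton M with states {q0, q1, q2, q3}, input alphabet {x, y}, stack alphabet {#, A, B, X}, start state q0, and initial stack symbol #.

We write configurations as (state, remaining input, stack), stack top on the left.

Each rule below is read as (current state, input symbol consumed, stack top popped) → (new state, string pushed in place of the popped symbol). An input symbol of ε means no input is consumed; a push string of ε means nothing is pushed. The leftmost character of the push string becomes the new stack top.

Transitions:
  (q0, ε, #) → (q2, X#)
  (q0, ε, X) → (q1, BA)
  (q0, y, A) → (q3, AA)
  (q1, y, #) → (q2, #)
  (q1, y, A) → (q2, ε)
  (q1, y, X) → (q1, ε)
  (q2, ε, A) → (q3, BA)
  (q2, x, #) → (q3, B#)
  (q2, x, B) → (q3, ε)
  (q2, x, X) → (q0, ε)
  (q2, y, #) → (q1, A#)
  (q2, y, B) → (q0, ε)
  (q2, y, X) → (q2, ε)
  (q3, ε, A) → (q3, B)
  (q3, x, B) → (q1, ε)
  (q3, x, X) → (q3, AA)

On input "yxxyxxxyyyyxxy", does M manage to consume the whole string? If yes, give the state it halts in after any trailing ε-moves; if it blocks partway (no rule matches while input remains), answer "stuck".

(q0, yxxyxxxyyyyxxy, #)
  ε-move, top #: go to q2, push X# → (q2, yxxyxxxyyyyxxy, X#)
  read y, top X: go to q2, push ε → (q2, xxyxxxyyyyxxy, #)
  read x, top #: go to q3, push B# → (q3, xyxxxyyyyxxy, B#)
  read x, top B: go to q1, push ε → (q1, yxxxyyyyxxy, #)
  read y, top #: go to q2, push # → (q2, xxxyyyyxxy, #)
  read x, top #: go to q3, push B# → (q3, xxyyyyxxy, B#)
  read x, top B: go to q1, push ε → (q1, xyyyyxxy, #)
No transition for (q1, x, top #); M blocks with input xyyyyxxy remaining.

stuck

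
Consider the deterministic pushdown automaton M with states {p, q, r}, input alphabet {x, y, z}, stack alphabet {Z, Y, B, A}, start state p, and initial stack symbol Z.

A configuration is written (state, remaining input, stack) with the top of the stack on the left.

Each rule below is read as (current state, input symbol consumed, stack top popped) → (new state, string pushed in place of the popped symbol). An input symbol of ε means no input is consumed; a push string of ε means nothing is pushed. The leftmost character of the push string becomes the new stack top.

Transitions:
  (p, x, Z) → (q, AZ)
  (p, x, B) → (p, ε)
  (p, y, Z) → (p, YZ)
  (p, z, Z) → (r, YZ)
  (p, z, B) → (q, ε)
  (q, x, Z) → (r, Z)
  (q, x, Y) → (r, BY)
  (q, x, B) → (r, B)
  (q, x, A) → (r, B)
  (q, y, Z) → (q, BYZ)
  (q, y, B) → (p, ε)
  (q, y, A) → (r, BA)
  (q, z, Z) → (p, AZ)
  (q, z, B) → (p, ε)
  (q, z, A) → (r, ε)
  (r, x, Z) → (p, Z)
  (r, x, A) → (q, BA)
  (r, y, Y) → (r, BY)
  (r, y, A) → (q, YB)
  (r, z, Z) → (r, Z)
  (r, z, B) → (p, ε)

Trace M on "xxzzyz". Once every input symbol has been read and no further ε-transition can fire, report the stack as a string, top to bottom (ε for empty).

YZ

(p, xxzzyz, Z)
  read x, top Z: go to q, push AZ → (q, xzzyz, AZ)
  read x, top A: go to r, push B → (r, zzyz, BZ)
  read z, top B: go to p, push ε → (p, zyz, Z)
  read z, top Z: go to r, push YZ → (r, yz, YZ)
  read y, top Y: go to r, push BY → (r, z, BYZ)
  read z, top B: go to p, push ε → (p, ε, YZ)
All input consumed in state p with stack YZ.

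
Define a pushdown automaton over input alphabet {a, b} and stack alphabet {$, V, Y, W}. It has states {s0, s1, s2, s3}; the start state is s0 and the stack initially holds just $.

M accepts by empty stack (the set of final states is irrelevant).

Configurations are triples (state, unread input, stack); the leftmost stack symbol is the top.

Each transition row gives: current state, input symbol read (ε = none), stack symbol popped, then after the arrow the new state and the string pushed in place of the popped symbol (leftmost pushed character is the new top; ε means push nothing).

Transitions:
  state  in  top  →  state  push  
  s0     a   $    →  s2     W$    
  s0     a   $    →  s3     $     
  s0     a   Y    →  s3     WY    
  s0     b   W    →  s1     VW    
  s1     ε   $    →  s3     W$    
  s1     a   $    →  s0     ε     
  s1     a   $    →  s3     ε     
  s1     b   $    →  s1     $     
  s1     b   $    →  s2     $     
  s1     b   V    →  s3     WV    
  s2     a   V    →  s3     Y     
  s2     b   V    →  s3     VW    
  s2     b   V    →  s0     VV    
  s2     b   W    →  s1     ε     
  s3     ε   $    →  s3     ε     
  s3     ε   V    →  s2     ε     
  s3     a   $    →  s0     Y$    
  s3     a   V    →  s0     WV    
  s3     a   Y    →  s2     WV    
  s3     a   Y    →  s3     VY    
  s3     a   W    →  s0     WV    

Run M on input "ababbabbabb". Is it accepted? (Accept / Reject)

Reject

No computation consumes all input and empties the stack.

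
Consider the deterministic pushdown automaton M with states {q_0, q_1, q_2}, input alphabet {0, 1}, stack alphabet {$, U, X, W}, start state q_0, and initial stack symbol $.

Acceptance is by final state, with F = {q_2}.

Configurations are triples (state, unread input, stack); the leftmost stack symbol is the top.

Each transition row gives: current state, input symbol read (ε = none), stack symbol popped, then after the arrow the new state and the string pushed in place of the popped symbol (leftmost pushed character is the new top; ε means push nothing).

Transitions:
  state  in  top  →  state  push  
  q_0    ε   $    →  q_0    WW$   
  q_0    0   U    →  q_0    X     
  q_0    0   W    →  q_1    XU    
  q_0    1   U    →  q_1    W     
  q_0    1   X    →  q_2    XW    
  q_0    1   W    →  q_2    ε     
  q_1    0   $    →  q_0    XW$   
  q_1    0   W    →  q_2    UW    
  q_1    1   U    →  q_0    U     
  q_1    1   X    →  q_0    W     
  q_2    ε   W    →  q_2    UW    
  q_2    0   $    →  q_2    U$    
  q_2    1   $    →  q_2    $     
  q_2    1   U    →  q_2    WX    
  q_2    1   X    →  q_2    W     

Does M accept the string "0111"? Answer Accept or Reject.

Accept

(q_0, 0111, $)
  ε-move, top $: go to q_0, push WW$ → (q_0, 0111, WW$)
  read 0, top W: go to q_1, push XU → (q_1, 111, XUW$)
  read 1, top X: go to q_0, push W → (q_0, 11, WUW$)
  read 1, top W: go to q_2, push ε → (q_2, 1, UW$)
  read 1, top U: go to q_2, push WX → (q_2, ε, WXW$)
All input consumed; state q_2 ∈ F.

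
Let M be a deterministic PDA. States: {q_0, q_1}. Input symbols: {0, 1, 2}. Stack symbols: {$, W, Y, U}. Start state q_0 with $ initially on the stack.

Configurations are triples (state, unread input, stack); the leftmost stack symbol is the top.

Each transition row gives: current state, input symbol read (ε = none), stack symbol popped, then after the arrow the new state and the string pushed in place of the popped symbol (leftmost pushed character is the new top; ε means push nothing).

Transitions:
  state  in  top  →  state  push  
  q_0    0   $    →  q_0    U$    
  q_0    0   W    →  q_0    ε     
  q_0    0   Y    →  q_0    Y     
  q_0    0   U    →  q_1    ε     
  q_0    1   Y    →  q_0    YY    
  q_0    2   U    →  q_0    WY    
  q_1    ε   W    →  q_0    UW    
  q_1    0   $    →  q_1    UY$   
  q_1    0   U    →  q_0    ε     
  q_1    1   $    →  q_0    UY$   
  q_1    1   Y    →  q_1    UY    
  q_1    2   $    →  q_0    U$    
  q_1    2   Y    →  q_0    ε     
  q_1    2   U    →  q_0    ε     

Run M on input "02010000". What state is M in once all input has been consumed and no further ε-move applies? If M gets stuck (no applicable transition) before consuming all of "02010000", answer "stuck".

(q_0, 02010000, $) ⊢ (q_0, 2010000, U$) ⊢ (q_0, 010000, WY$) ⊢ (q_0, 10000, Y$) ⊢ (q_0, 0000, YY$) ⊢ (q_0, 000, YY$) ⊢ (q_0, 00, YY$) ⊢ (q_0, 0, YY$) ⊢ (q_0, ε, YY$)
All input consumed; M is in state q_0.

q_0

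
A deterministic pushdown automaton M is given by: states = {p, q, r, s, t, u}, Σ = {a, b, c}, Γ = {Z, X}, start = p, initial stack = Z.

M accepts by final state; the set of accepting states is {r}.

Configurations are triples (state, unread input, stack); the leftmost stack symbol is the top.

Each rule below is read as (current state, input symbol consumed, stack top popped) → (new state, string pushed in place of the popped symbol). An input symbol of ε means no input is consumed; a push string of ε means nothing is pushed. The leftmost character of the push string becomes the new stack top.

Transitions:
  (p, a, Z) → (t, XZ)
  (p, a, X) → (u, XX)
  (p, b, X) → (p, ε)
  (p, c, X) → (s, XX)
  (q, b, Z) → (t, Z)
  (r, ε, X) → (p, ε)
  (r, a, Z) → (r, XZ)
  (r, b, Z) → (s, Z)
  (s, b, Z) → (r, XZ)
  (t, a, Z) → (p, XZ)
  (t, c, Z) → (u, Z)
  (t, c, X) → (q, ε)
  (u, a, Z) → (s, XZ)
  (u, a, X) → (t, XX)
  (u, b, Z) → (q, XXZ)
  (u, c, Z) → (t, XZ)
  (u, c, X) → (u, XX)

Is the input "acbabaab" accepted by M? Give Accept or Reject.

Reject

(p, acbabaab, Z)
  read a, top Z: go to t, push XZ → (t, cbabaab, XZ)
  read c, top X: go to q, push ε → (q, babaab, Z)
  read b, top Z: go to t, push Z → (t, abaab, Z)
  read a, top Z: go to p, push XZ → (p, baab, XZ)
  read b, top X: go to p, push ε → (p, aab, Z)
  read a, top Z: go to t, push XZ → (t, ab, XZ)
No transition applies at (t, ab, XZ); input not fully consumed.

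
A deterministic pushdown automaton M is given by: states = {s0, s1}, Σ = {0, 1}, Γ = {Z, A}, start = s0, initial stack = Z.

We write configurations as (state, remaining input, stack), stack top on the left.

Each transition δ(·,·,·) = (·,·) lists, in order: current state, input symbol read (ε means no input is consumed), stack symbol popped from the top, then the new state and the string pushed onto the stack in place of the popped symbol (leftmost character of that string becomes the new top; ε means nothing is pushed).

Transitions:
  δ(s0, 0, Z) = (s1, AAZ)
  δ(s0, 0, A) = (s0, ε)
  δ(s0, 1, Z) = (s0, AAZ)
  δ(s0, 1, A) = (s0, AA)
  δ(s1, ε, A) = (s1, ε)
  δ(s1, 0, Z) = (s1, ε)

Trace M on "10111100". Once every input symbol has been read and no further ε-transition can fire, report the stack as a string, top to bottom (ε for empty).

AAAZ

(s0, 10111100, Z) ⊢ (s0, 0111100, AAZ) ⊢ (s0, 111100, AZ) ⊢ (s0, 11100, AAZ) ⊢ (s0, 1100, AAAZ) ⊢ (s0, 100, AAAAZ) ⊢ (s0, 00, AAAAAZ) ⊢ (s0, 0, AAAAZ) ⊢ (s0, ε, AAAZ)
All input consumed in state s0 with stack AAAZ.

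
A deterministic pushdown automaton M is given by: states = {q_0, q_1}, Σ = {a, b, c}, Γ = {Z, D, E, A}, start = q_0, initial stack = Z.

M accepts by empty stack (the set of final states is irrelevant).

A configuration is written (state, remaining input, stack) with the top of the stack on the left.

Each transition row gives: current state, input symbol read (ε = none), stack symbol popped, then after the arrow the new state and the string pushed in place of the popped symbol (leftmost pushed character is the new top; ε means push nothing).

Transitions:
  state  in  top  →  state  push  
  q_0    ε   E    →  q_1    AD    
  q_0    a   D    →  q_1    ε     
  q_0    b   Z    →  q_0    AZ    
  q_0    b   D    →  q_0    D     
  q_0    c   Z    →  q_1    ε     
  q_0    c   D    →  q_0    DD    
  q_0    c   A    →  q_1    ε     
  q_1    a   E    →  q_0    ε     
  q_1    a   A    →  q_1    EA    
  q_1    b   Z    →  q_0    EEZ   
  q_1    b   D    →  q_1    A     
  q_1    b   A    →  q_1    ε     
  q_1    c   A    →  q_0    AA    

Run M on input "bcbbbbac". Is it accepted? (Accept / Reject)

(q_0, bcbbbbac, Z)
  read b, top Z: go to q_0, push AZ → (q_0, cbbbbac, AZ)
  read c, top A: go to q_1, push ε → (q_1, bbbbac, Z)
  read b, top Z: go to q_0, push EEZ → (q_0, bbbac, EEZ)
  ε-move, top E: go to q_1, push AD → (q_1, bbbac, ADEZ)
  read b, top A: go to q_1, push ε → (q_1, bbac, DEZ)
  read b, top D: go to q_1, push A → (q_1, bac, AEZ)
  read b, top A: go to q_1, push ε → (q_1, ac, EZ)
  read a, top E: go to q_0, push ε → (q_0, c, Z)
  read c, top Z: go to q_1, push ε → (q_1, ε, ε)
All input consumed and the stack is empty.

Accept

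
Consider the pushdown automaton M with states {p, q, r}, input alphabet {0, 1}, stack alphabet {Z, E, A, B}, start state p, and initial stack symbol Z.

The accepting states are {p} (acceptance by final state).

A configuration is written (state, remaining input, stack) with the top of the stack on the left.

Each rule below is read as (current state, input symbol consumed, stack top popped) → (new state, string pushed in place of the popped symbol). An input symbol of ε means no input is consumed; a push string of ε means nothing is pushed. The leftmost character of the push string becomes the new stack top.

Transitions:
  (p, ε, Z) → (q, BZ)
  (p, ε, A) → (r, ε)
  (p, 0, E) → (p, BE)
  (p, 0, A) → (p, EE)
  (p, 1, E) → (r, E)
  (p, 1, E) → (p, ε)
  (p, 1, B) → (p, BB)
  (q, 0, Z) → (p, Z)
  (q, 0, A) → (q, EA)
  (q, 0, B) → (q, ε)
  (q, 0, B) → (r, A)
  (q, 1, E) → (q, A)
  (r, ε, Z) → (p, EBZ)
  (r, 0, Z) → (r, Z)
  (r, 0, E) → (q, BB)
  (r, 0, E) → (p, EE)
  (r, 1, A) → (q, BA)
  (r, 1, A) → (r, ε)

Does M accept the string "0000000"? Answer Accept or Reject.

No computation consumes all input and reaches a final state.

Reject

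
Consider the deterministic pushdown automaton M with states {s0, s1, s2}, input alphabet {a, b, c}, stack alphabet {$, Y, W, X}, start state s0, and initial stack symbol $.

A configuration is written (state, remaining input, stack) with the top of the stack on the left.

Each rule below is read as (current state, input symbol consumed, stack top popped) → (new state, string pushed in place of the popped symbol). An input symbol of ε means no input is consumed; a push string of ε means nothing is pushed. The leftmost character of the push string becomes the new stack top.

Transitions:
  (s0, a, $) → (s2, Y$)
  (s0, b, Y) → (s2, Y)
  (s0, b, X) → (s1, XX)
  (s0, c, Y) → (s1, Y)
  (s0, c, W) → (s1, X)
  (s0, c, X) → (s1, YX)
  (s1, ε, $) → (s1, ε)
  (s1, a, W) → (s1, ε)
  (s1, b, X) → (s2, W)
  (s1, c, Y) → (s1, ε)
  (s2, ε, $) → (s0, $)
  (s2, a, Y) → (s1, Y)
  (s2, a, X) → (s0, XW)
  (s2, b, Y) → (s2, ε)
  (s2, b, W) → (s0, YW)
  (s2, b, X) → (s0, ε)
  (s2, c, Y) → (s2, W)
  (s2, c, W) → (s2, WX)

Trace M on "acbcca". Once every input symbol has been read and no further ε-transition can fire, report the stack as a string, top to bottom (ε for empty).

ε

(s0, acbcca, $)
  read a, top $: go to s2, push Y$ → (s2, cbcca, Y$)
  read c, top Y: go to s2, push W → (s2, bcca, W$)
  read b, top W: go to s0, push YW → (s0, cca, YW$)
  read c, top Y: go to s1, push Y → (s1, ca, YW$)
  read c, top Y: go to s1, push ε → (s1, a, W$)
  read a, top W: go to s1, push ε → (s1, ε, $)
  ε-move, top $: go to s1, push ε → (s1, ε, ε)
All input consumed in state s1 with stack ε.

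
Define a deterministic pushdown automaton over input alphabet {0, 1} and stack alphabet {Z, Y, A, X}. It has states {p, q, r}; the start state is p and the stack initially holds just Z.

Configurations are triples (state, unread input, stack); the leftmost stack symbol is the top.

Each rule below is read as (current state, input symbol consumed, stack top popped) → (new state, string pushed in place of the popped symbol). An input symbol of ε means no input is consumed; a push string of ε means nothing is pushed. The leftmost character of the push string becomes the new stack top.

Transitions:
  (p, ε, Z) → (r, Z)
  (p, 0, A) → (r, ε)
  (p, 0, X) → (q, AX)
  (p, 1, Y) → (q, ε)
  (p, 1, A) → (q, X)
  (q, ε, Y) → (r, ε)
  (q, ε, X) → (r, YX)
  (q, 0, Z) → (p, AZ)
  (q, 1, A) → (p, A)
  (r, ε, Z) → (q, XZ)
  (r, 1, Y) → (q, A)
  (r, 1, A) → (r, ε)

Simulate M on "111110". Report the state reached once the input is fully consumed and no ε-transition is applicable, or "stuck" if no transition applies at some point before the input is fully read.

r

(p, 111110, Z) ⊢ (r, 111110, Z) ⊢ (q, 111110, XZ) ⊢ (r, 111110, YXZ) ⊢ (q, 11110, AXZ) ⊢ (p, 1110, AXZ) ⊢ (q, 110, XXZ) ⊢ (r, 110, YXXZ) ⊢ (q, 10, AXXZ) ⊢ (p, 0, AXXZ) ⊢ (r, ε, XXZ)
All input consumed; M is in state r.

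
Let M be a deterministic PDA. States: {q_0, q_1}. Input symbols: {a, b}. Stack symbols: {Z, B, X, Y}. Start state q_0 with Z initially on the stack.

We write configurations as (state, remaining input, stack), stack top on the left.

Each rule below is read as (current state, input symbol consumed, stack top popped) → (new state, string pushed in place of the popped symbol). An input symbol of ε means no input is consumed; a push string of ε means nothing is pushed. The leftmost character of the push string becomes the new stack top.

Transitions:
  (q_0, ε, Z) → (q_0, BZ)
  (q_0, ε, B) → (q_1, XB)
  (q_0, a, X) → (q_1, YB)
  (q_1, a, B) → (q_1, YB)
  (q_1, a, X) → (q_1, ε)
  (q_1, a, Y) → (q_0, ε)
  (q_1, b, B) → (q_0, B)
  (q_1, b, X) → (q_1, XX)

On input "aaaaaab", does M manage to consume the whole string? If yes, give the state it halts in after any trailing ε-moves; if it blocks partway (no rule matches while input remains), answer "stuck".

q_1

(q_0, aaaaaab, Z) ⊢ (q_0, aaaaaab, BZ) ⊢ (q_1, aaaaaab, XBZ) ⊢ (q_1, aaaaab, BZ) ⊢ (q_1, aaaab, YBZ) ⊢ (q_0, aaab, BZ) ⊢ (q_1, aaab, XBZ) ⊢ (q_1, aab, BZ) ⊢ (q_1, ab, YBZ) ⊢ (q_0, b, BZ) ⊢ (q_1, b, XBZ) ⊢ (q_1, ε, XXBZ)
All input consumed; M is in state q_1.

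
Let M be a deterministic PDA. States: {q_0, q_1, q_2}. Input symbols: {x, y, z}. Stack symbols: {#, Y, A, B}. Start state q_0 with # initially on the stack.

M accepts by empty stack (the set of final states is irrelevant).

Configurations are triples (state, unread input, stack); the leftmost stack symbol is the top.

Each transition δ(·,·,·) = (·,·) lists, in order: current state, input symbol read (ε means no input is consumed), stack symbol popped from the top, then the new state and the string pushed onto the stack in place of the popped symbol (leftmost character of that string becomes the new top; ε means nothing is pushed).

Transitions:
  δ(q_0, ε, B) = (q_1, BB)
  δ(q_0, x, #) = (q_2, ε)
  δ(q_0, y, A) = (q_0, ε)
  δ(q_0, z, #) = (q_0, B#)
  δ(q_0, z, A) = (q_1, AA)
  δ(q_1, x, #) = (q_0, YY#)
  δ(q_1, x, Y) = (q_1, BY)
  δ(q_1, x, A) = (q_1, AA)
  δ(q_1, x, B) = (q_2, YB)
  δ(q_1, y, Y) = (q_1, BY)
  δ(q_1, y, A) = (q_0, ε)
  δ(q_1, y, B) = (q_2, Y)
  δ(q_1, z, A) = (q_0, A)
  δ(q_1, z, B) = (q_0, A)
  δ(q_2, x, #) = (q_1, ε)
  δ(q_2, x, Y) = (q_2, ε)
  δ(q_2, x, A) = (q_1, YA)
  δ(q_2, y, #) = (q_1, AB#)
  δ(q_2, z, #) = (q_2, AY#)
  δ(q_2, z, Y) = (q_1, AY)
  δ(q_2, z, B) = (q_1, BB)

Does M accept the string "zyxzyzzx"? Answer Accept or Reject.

(q_0, zyxzyzzx, #) ⊢ (q_0, yxzyzzx, B#) ⊢ (q_1, yxzyzzx, BB#) ⊢ (q_2, xzyzzx, YB#) ⊢ (q_2, zyzzx, B#) ⊢ (q_1, yzzx, BB#) ⊢ (q_2, zzx, YB#) ⊢ (q_1, zx, AYB#) ⊢ (q_0, x, AYB#)
No transition applies at (q_0, x, AYB#); input not fully consumed.

Reject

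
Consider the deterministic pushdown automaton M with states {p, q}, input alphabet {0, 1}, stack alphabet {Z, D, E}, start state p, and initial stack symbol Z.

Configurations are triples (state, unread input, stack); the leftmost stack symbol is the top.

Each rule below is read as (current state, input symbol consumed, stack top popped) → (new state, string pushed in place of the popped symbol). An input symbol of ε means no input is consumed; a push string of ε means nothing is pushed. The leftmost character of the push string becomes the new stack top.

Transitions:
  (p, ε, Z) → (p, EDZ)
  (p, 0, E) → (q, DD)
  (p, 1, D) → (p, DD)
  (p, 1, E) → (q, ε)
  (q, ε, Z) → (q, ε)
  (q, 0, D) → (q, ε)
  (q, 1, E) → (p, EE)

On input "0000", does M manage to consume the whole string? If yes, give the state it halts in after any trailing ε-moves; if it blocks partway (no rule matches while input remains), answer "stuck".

(p, 0000, Z)
  ε-move, top Z: go to p, push EDZ → (p, 0000, EDZ)
  read 0, top E: go to q, push DD → (q, 000, DDDZ)
  read 0, top D: go to q, push ε → (q, 00, DDZ)
  read 0, top D: go to q, push ε → (q, 0, DZ)
  read 0, top D: go to q, push ε → (q, ε, Z)
  ε-move, top Z: go to q, push ε → (q, ε, ε)
All input consumed; M is in state q.

q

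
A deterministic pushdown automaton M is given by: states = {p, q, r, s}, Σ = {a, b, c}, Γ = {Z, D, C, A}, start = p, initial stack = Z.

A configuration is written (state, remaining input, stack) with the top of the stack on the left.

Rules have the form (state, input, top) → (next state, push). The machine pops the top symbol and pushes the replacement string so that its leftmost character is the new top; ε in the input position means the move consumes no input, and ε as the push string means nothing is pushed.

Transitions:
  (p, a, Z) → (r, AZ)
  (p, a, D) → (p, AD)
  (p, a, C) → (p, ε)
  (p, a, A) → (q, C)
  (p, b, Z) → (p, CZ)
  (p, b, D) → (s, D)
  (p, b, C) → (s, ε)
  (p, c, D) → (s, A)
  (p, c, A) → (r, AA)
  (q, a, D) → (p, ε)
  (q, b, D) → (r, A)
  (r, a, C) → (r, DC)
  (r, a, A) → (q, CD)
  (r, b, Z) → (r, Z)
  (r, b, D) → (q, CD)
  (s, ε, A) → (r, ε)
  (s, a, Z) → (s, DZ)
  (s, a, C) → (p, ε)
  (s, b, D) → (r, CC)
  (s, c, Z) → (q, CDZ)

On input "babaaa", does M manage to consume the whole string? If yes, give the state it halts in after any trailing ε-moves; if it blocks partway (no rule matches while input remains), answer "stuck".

q

(p, babaaa, Z)
  read b, top Z: go to p, push CZ → (p, abaaa, CZ)
  read a, top C: go to p, push ε → (p, baaa, Z)
  read b, top Z: go to p, push CZ → (p, aaa, CZ)
  read a, top C: go to p, push ε → (p, aa, Z)
  read a, top Z: go to r, push AZ → (r, a, AZ)
  read a, top A: go to q, push CD → (q, ε, CDZ)
All input consumed; M is in state q.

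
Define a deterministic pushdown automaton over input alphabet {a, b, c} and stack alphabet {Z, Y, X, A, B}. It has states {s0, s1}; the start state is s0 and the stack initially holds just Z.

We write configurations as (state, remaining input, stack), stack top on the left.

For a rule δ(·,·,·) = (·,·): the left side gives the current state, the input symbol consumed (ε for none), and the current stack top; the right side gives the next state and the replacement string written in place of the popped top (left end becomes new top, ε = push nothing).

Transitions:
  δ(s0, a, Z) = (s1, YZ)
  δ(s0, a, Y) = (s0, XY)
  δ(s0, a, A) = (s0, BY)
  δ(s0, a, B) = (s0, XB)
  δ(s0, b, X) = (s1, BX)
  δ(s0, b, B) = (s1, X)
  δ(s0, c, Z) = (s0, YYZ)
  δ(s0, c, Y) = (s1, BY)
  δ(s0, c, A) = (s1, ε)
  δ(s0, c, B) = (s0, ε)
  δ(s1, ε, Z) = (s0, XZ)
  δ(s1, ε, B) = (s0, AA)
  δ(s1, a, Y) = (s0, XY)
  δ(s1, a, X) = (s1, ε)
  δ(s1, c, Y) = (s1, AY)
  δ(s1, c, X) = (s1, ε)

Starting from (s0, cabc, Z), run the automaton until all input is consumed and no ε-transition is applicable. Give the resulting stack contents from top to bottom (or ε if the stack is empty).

(s0, cabc, Z)
  read c, top Z: go to s0, push YYZ → (s0, abc, YYZ)
  read a, top Y: go to s0, push XY → (s0, bc, XYYZ)
  read b, top X: go to s1, push BX → (s1, c, BXYYZ)
  ε-move, top B: go to s0, push AA → (s0, c, AAXYYZ)
  read c, top A: go to s1, push ε → (s1, ε, AXYYZ)
All input consumed in state s1 with stack AXYYZ.

AXYYZ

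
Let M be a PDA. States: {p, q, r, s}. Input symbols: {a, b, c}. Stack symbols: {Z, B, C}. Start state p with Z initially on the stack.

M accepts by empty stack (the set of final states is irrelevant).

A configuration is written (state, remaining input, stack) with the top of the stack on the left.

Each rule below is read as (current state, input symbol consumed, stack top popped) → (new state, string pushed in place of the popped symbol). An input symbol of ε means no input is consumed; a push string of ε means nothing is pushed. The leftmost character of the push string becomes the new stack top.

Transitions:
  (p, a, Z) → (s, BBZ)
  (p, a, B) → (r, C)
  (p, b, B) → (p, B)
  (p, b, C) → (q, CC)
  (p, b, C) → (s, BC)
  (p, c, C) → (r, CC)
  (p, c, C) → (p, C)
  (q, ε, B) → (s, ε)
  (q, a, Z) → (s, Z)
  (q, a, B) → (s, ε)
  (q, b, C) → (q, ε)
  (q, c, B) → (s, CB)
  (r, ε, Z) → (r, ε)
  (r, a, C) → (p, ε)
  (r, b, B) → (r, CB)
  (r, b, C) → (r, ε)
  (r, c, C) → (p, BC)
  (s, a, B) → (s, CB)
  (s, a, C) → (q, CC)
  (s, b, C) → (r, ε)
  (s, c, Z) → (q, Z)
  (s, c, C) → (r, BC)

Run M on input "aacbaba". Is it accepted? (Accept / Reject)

No computation consumes all input and empties the stack.

Reject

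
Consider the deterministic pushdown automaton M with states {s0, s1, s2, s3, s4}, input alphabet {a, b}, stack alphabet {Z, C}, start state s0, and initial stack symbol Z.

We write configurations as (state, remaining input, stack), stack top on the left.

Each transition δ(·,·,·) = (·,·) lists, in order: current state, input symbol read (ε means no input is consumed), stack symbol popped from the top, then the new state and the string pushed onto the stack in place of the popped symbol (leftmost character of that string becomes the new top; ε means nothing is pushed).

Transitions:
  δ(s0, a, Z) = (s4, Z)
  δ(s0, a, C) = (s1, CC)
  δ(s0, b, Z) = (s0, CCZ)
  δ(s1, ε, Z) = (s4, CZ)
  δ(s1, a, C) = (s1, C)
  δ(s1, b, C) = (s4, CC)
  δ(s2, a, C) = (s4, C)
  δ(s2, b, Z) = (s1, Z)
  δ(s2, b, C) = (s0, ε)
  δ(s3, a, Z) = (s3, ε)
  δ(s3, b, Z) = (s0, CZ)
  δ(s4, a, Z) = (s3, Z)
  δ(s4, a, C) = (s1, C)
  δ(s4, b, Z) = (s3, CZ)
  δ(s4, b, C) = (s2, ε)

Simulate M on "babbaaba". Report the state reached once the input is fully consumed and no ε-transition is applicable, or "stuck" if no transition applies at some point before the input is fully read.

(s0, babbaaba, Z)
  read b, top Z: go to s0, push CCZ → (s0, abbaaba, CCZ)
  read a, top C: go to s1, push CC → (s1, bbaaba, CCCZ)
  read b, top C: go to s4, push CC → (s4, baaba, CCCCZ)
  read b, top C: go to s2, push ε → (s2, aaba, CCCZ)
  read a, top C: go to s4, push C → (s4, aba, CCCZ)
  read a, top C: go to s1, push C → (s1, ba, CCCZ)
  read b, top C: go to s4, push CC → (s4, a, CCCCZ)
  read a, top C: go to s1, push C → (s1, ε, CCCCZ)
All input consumed; M is in state s1.

s1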